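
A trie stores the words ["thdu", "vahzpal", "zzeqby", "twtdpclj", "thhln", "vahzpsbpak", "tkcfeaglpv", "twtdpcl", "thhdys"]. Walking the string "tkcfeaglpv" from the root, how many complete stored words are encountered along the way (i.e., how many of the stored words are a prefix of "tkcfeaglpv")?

1

Traverse "tkcfeaglpv" character by character; count nodes along the way that are marked as word ends.
Prefixes of the query that are stored words: "tkcfeaglpv"
Count: 1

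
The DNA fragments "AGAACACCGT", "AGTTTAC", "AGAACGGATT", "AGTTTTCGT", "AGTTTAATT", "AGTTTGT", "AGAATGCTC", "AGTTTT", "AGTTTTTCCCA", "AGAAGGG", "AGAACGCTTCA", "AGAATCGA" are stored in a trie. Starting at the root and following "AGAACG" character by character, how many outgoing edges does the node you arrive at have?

Walk "AGAACG" from the root, arriving at one node.
Characters that immediately follow "AGAACG" among the stored strings: {C, G}.
That node has 2 child edges.

2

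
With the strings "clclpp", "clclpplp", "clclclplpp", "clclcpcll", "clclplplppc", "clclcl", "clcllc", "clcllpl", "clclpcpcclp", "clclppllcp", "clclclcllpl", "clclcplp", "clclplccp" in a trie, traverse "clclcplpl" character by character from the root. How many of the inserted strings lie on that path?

Walk "clclcplpl" from the root; an end-of-word marker is hit whenever a stored word is a prefix of "clclcplpl".
Prefixes of the query that are stored words: "clclcplp"
Count: 1

1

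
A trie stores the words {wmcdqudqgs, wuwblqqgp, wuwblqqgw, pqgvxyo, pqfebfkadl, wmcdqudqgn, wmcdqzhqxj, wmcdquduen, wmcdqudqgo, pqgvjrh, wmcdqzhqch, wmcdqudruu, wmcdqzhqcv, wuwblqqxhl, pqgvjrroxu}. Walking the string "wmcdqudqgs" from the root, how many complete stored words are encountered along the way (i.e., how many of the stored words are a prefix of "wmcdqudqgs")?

1

Traverse "wmcdqudqgs" character by character; count nodes along the way that are marked as word ends.
Prefixes of the query that are stored words: "wmcdqudqgs"
Count: 1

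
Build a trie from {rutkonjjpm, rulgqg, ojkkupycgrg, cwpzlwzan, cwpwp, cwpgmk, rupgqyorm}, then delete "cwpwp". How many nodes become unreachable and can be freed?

Walk "cwpwp" from the leaf back toward the root, removing each node that no remaining word uses.
The suffix "wp" (2 nodes) is used only by "cwpwp"; the node for "cwp" still has the child "z", so pruning stops there.
Nodes removed: 2

2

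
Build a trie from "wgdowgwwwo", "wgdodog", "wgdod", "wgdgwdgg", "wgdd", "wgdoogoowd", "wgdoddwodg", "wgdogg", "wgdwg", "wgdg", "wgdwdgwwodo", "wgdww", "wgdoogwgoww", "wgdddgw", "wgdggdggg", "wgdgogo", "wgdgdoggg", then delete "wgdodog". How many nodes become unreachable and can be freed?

2

Walk "wgdodog" from the leaf back toward the root, removing each node that no remaining word uses.
The suffix "og" (2 nodes) is used only by "wgdodog"; the node for "wgdod" still has the child "d", so pruning stops there.
Nodes removed: 2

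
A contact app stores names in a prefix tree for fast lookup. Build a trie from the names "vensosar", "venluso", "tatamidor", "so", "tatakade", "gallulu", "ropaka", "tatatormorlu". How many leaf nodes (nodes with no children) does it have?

8

A leaf is a node with no children — equivalently, the end of a word that is not a proper prefix of any other stored word.
Those words: "gallulu", "ropaka", "so", "tatakade", "tatamidor", "tatatormorlu", "venluso", "vensosar"
Leaf count: 8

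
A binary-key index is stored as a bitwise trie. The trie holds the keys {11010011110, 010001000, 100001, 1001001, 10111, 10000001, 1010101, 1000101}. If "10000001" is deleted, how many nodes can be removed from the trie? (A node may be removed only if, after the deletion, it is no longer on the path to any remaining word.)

3

A node on "10000001"'s path can go only if nothing else ends at it or branches off below it.
The suffix "001" (3 nodes) is used only by "10000001"; the node for "10000" still has the child "1", so pruning stops there.
Nodes removed: 3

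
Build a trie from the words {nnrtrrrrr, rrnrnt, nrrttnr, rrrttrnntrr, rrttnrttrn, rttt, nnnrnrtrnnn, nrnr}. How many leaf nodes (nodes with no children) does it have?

A leaf is a node with no children — equivalently, the end of a word that is not a proper prefix of any other stored word.
Those words: "nnnrnrtrnnn", "nnrtrrrrr", "nrnr", "nrrttnr", "rrnrnt", "rrrttrnntrr", "rrttnrttrn", "rttt"
Leaf count: 8

8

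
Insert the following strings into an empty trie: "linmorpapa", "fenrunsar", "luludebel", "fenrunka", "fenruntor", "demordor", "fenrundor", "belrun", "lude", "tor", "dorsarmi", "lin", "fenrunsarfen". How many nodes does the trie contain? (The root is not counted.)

64

Insert word by word; a character creates a node only if that edge doesn't already exist:
  "linmorpapa" → 10 new (l, i, n, m, o, r, p, a, p, a)
  "fenrunsar" → 9 new (f, e, n, r, u, n, s, a, r)
  "luludebel" → prefix "l" already present; 8 new (u, l, u, d, e, b, e, l)
  "fenrunka" → prefix "fenrun" already present; 2 new (k, a)
  "fenruntor" → prefix "fenrun" already present; 3 new (t, o, r)
  "demordor" → 8 new (d, e, m, o, r, d, o, r)
  "fenrundor" → prefix "fenrun" already present; 3 new (d, o, r)
  "belrun" → 6 new (b, e, l, r, u, n)
  "lude" → prefix "lu" already present; 2 new (d, e)
  "tor" → 3 new (t, o, r)
  "dorsarmi" → prefix "d" already present; 7 new (o, r, s, a, r, m, i)
  "lin" → prefix "lin" already present; 0 new (none)
  "fenrunsarfen" → prefix "fenrunsar" already present; 3 new (f, e, n)
Total nodes = 10 + 9 + 8 + 2 + 3 + 8 + 3 + 6 + 2 + 3 + 7 + 0 + 3 = 64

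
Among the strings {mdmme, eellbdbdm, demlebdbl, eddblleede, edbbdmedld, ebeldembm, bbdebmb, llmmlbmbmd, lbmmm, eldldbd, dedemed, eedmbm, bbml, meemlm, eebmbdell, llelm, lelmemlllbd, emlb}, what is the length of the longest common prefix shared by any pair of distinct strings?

2

Equivalently: take the maximum, over all pairs, of their longest common prefix length.
e.g. "bbdebmb" and "bbml" share the prefix "bb" of length 2; no pair shares a longer one.
Longest shared-prefix length: 2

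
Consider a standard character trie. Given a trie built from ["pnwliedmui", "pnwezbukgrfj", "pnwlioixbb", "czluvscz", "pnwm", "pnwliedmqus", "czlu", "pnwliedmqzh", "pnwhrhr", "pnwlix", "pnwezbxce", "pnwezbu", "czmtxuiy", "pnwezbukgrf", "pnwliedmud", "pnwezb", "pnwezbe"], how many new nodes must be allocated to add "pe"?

1

The longest prefix of "pe" already in the trie is "p" (length 1).
So 2 − 1 = 1 new nodes.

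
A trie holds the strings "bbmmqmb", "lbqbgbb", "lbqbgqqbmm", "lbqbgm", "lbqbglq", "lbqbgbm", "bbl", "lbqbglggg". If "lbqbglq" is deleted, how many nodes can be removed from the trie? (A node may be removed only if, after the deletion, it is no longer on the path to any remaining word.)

1

After clearing the end-marker at "lbqbglq", prune upward until reaching a node still needed by another word.
The suffix "q" (1 node) is used only by "lbqbglq"; the node for "lbqbgl" still has the child "g", so pruning stops there.
Nodes removed: 1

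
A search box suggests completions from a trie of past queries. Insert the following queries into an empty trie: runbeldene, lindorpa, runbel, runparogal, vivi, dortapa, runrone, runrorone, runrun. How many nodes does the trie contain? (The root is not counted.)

46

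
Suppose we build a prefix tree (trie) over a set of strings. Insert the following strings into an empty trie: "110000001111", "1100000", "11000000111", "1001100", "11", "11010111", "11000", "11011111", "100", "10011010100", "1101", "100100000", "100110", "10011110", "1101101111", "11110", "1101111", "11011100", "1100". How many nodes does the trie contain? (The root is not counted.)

50

Insert word by word; a character creates a node only if that edge doesn't already exist:
  "110000001111" → 12 new (1, 1, 0, 0, 0, 0, 0, 0, 1, 1, 1, 1)
  "1100000" → prefix "1100000" already present; 0 new (none)
  "11000000111" → prefix "11000000111" already present; 0 new (none)
  "1001100" → prefix "1" already present; 6 new (0, 0, 1, 1, 0, 0)
  "11" → prefix "11" already present; 0 new (none)
  "11010111" → prefix "110" already present; 5 new (1, 0, 1, 1, 1)
  "11000" → prefix "11000" already present; 0 new (none)
  "11011111" → prefix "1101" already present; 4 new (1, 1, 1, 1)
  "100" → prefix "100" already present; 0 new (none)
  "10011010100" → prefix "100110" already present; 5 new (1, 0, 1, 0, 0)
  "1101" → prefix "1101" already present; 0 new (none)
  "100100000" → prefix "1001" already present; 5 new (0, 0, 0, 0, 0)
  "100110" → prefix "100110" already present; 0 new (none)
  "10011110" → prefix "10011" already present; 3 new (1, 1, 0)
  "1101101111" → prefix "11011" already present; 5 new (0, 1, 1, 1, 1)
  "11110" → prefix "11" already present; 3 new (1, 1, 0)
  "1101111" → prefix "1101111" already present; 0 new (none)
  "11011100" → prefix "110111" already present; 2 new (0, 0)
  "1100" → prefix "1100" already present; 0 new (none)
Total nodes = 12 + 0 + 0 + 6 + 0 + 5 + 0 + 4 + 0 + 5 + 0 + 5 + 0 + 3 + 5 + 3 + 0 + 2 + 0 = 50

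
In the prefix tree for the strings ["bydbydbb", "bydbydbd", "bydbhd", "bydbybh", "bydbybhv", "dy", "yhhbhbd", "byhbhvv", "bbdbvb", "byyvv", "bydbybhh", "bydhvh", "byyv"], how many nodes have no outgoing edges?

11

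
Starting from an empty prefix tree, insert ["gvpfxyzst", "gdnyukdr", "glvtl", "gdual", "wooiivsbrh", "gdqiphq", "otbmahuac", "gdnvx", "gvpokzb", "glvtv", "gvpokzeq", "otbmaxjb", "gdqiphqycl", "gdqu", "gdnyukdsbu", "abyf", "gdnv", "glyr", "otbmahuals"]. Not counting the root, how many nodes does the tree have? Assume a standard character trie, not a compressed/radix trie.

74

Count nodes per top-level branch (shared prefixes stored once):
  'a'-branch (abyf): 4 nodes
  'g'-branch (gdnv, gdnvx, gdnyukdr, gdnyukdsbu, gdqiphq, gdqiphqycl, gdqu, gdual, glvtl, glvtv, glyr, gvpfxyzst, gvpokzb, gvpokzeq): 46 nodes
  'o'-branch (otbmahuac, otbmahuals, otbmaxjb): 14 nodes
  'w'-branch (wooiivsbrh): 10 nodes
Sum: 74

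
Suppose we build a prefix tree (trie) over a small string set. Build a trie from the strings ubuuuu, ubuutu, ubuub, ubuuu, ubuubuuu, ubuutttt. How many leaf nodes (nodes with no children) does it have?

4

A leaf is a node with no children — equivalently, the end of a word that is not a proper prefix of any other stored word.
Those words: "ubuubuuu", "ubuutttt", "ubuutu", "ubuuuu"
Leaf count: 4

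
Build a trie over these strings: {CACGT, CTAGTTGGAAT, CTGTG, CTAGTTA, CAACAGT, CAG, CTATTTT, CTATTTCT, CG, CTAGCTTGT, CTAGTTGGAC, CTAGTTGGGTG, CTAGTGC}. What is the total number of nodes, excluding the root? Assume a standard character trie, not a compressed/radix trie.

For each word, the new-node count is its length minus the longest prefix already in the trie:
  "CACGT" → 5 new (C, A, C, G, T)
  "CTAGTTGGAAT" → prefix "C" already present; 10 new (T, A, G, T, T, G, G, A, A, T)
  "CTGTG" → prefix "CT" already present; 3 new (G, T, G)
  "CTAGTTA" → prefix "CTAGTT" already present; 1 new (A)
  "CAACAGT" → prefix "CA" already present; 5 new (A, C, A, G, T)
  "CAG" → prefix "CA" already present; 1 new (G)
  "CTATTTT" → prefix "CTA" already present; 4 new (T, T, T, T)
  "CTATTTCT" → prefix "CTATTT" already present; 2 new (C, T)
  "CG" → prefix "C" already present; 1 new (G)
  "CTAGCTTGT" → prefix "CTAG" already present; 5 new (C, T, T, G, T)
  "CTAGTTGGAC" → prefix "CTAGTTGGA" already present; 1 new (C)
  "CTAGTTGGGTG" → prefix "CTAGTTGG" already present; 3 new (G, T, G)
  "CTAGTGC" → prefix "CTAGT" already present; 2 new (G, C)
Total nodes = 5 + 10 + 3 + 1 + 5 + 1 + 4 + 2 + 1 + 5 + 1 + 3 + 2 = 43

43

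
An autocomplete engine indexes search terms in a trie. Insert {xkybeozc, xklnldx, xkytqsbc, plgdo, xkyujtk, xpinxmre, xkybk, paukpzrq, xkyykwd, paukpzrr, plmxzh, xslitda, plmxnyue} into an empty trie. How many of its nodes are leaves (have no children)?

13

Leaves are exactly the stored words that no other stored word extends.
Those words: "paukpzrq", "paukpzrr", "plgdo", "plmxnyue", "plmxzh", "xklnldx", "xkybeozc", "xkybk", "xkytqsbc", "xkyujtk", "xkyykwd", "xpinxmre", "xslitda"
Leaf count: 13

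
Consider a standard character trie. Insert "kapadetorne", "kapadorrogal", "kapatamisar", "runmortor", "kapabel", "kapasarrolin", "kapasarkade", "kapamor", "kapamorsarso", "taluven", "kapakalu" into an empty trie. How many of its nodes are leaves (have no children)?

A leaf is a node with no children — equivalently, the end of a word that is not a proper prefix of any other stored word.
Those words: "kapabel", "kapadetorne", "kapadorrogal", "kapakalu", "kapamorsarso", "kapasarkade", "kapasarrolin", "kapatamisar", "runmortor", "taluven"
Leaf count: 10

10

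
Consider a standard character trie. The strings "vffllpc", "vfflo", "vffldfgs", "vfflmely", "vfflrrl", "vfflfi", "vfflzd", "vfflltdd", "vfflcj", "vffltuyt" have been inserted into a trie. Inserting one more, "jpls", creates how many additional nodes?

"jpls" shares no prefix with any stored word, so all 4 characters open new nodes.
4 − 0 = 4 new nodes.

4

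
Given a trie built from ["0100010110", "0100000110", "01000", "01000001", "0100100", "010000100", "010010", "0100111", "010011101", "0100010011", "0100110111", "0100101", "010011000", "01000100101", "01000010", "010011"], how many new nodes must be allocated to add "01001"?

Every character of "01001" already lies on an existing path (it is a prefix of some stored word).
No new nodes are needed: 0.

0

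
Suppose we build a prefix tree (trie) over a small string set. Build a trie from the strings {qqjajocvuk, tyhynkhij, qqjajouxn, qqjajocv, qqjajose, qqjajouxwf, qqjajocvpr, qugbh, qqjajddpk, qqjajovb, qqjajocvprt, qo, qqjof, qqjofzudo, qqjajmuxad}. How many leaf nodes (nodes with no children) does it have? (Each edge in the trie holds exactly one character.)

Leaves are exactly the stored words that no other stored word extends.
Those words: "qo", "qqjajddpk", "qqjajmuxad", "qqjajocvprt", "qqjajocvuk", "qqjajose", "qqjajouxn", "qqjajouxwf", "qqjajovb", "qqjofzudo", "qugbh", "tyhynkhij"
Leaf count: 12

12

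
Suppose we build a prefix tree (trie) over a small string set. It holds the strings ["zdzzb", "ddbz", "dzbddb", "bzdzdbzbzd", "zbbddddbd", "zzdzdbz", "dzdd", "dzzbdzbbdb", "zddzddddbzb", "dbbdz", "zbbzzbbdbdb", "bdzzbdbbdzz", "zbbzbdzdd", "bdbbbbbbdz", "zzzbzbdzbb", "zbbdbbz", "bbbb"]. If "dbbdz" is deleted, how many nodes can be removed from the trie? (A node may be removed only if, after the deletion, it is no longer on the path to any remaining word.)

4

A node on "dbbdz"'s path can go only if nothing else ends at it or branches off below it.
The suffix "bbdz" (4 nodes) is used only by "dbbdz"; the node for "d" still has the child "d", so pruning stops there.
Nodes removed: 4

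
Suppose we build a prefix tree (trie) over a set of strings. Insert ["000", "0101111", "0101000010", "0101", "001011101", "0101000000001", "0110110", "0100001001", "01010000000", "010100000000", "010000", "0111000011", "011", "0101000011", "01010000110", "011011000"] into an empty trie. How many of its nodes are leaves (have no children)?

A leaf is a node with no children — equivalently, the end of a word that is not a proper prefix of any other stored word.
Those words: "000", "001011101", "0100001001", "0101000000001", "0101000010", "01010000110", "0101111", "011011000", "0111000011"
Leaf count: 9

9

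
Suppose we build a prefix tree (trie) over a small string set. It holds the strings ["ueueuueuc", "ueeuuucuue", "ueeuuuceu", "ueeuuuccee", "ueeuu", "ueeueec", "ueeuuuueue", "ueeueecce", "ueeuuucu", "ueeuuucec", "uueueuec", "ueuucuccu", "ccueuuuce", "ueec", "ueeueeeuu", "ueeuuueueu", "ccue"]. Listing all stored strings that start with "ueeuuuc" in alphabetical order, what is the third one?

Words with prefix "ueeuuuc", in lexicographic order: "ueeuuuccee", "ueeuuucec", "ueeuuuceu", "ueeuuucu", "ueeuuucuue"
The 3rd is ueeuuuceu.

ueeuuuceu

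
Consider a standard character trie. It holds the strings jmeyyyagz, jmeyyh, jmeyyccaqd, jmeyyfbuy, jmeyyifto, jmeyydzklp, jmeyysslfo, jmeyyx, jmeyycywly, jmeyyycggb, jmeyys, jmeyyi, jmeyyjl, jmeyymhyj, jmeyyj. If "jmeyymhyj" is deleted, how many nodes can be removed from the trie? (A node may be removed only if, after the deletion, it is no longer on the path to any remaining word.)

4

Walk "jmeyymhyj" from the leaf back toward the root, removing each node that no remaining word uses.
The suffix "mhyj" (4 nodes) is used only by "jmeyymhyj"; the node for "jmeyy" still has the child "y", so pruning stops there.
Nodes removed: 4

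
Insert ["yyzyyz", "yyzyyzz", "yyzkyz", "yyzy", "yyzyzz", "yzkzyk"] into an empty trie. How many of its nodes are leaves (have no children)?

4

A leaf is a node with no children — equivalently, the end of a word that is not a proper prefix of any other stored word.
Those words: "yyzkyz", "yyzyyzz", "yyzyzz", "yzkzyk"
Leaf count: 4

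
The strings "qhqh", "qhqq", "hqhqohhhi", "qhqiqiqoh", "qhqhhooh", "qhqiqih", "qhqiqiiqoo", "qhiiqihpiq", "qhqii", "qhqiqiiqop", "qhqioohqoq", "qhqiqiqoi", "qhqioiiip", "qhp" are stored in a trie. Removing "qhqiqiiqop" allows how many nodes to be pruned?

After clearing the end-marker at "qhqiqiiqop", prune upward until reaching a node still needed by another word.
The suffix "p" (1 node) is used only by "qhqiqiiqop"; the node for "qhqiqiiqo" still has the child "o", so pruning stops there.
Nodes removed: 1

1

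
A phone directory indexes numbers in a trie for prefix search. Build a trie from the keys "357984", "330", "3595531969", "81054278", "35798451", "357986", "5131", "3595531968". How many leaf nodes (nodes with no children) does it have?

7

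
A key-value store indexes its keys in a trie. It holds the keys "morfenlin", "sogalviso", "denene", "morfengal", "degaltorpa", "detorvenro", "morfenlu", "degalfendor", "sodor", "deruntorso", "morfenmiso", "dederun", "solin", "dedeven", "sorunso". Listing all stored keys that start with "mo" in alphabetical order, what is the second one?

morfenlin

DFS of the "mo" subtree visits, in order: "morfengal", "morfenlin", "morfenlu", "morfenmiso"
The 2nd is morfenlin.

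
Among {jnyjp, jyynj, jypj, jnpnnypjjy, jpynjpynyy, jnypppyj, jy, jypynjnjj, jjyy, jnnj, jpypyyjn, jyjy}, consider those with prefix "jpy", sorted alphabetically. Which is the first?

Words with prefix "jpy", in lexicographic order: "jpynjpynyy", "jpypyyjn"
Position 1: jpynjpynyy

jpynjpynyy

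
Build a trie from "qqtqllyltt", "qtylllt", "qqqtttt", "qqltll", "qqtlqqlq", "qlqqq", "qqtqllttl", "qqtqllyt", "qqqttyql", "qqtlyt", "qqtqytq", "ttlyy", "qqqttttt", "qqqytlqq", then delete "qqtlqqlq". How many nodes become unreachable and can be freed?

4

Walk "qqtlqqlq" from the leaf back toward the root, removing each node that no remaining word uses.
The suffix "qqlq" (4 nodes) is used only by "qqtlqqlq"; the node for "qqtl" still has the child "y", so pruning stops there.
Nodes removed: 4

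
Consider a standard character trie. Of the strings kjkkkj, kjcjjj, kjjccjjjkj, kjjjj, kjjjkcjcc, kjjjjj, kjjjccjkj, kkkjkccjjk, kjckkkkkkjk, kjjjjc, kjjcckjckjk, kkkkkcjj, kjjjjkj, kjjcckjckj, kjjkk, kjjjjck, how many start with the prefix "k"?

Walk to "k"; the words in its subtree are exactly those with that prefix.
Words under "k": kjcjjj, kjckkkkkkjk, kjjccjjjkj, kjjcckjckj, kjjcckjckjk, kjjjccjkj, kjjjj, kjjjjc, kjjjjck, kjjjjj, kjjjjkj, kjjjkcjcc, kjjkk, kjkkkj, kkkjkccjjk, kkkkkcjj
Count: 16

16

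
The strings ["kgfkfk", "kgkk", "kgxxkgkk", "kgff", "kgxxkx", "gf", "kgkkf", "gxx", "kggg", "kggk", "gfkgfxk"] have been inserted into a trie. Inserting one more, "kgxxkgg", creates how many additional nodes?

1

Walking "kgxxkgg" from the root, the first 6 characters ("kgxxkg") follow existing edges; "g" is the first miss.
So 7 − 6 = 1 new nodes.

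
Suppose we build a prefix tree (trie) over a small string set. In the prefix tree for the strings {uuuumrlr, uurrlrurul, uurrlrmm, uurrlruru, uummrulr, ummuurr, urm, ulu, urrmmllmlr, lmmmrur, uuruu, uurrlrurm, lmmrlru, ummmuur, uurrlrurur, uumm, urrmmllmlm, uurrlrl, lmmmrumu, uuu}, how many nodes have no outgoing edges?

17

Leaves are exactly the stored words that no other stored word extends.
Those words: "lmmmrumu", "lmmmrur", "lmmrlru", "ulu", "ummmuur", "ummuurr", "urm", "urrmmllmlm", "urrmmllmlr", "uummrulr", "uurrlrl", "uurrlrmm", "uurrlrurm", "uurrlrurul", "uurrlrurur", "uuruu", "uuuumrlr"
Leaf count: 17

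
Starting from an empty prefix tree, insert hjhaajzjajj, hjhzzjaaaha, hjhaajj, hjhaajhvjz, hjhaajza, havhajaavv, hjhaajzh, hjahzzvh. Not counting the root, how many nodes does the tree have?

Trace insertions, counting only characters that open a new branch:
  "hjhaajzjajj" → 11 new (h, j, h, a, a, j, z, j, a, j, j)
  "hjhzzjaaaha" → prefix "hjh" already present; 8 new (z, z, j, a, a, a, h, a)
  "hjhaajj" → prefix "hjhaaj" already present; 1 new (j)
  "hjhaajhvjz" → prefix "hjhaaj" already present; 4 new (h, v, j, z)
  "hjhaajza" → prefix "hjhaajz" already present; 1 new (a)
  "havhajaavv" → prefix "h" already present; 9 new (a, v, h, a, j, a, a, v, v)
  "hjhaajzh" → prefix "hjhaajz" already present; 1 new (h)
  "hjahzzvh" → prefix "hj" already present; 6 new (a, h, z, z, v, h)
Total nodes = 11 + 8 + 1 + 4 + 1 + 9 + 1 + 6 = 41

41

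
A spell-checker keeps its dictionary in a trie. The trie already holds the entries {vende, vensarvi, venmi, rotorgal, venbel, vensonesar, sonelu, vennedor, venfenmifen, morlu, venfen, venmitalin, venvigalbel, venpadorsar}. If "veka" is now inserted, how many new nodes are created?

2

"ve" is already a path in the trie; the remaining "ka" must be added.
Each of the 2 remaining characters creates one node.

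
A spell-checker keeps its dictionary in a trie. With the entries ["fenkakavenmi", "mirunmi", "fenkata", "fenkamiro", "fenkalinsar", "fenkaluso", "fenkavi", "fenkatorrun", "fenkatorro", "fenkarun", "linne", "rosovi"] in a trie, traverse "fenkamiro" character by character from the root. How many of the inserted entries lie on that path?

1

Traverse "fenkamiro" character by character; count nodes along the way that are marked as word ends.
Prefixes of the query that are stored words: "fenkamiro"
Count: 1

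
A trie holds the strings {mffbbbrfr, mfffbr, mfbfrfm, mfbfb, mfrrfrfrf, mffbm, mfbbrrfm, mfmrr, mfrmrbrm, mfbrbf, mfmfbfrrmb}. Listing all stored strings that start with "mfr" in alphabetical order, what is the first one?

Words with prefix "mfr", in lexicographic order: "mfrmrbrm", "mfrrfrfrf"
The 1st is mfrmrbrm.

mfrmrbrm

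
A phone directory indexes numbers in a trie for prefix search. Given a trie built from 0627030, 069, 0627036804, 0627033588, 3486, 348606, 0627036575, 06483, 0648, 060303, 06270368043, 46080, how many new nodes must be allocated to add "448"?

"4" is already a path in the trie; the remaining "48" must be added.
So 3 − 1 = 2 new nodes.

2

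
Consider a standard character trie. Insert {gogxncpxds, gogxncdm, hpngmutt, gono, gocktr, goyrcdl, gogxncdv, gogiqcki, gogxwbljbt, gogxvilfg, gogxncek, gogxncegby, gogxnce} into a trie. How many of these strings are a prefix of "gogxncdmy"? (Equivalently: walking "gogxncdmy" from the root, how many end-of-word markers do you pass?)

Check each prefix of "gogxncdmy" against the stored set — each match is an end-marker on the path.
Prefixes of the query that are stored words: "gogxncdm"
Count: 1

1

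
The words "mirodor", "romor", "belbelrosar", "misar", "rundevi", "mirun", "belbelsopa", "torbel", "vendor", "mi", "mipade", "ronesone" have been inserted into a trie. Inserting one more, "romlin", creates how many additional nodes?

Walking "romlin" from the root, the first 3 characters ("rom") follow existing edges; "l" is the first miss.
So 6 − 3 = 3 new nodes.

3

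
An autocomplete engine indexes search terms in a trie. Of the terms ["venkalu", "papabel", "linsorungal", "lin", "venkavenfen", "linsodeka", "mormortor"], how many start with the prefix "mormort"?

Walk to "mormort"; the words in its subtree are exactly those with that prefix.
Matches: "mormortor"
Count: 1

1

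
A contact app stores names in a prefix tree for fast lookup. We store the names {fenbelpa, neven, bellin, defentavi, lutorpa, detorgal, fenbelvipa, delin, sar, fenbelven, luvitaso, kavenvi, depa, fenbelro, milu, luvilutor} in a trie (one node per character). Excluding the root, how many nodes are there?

Insert word by word; a character creates a node only if that edge doesn't already exist:
  "fenbelpa" → 8 new (f, e, n, b, e, l, p, a)
  "neven" → 5 new (n, e, v, e, n)
  "bellin" → 6 new (b, e, l, l, i, n)
  "defentavi" → 9 new (d, e, f, e, n, t, a, v, i)
  "lutorpa" → 7 new (l, u, t, o, r, p, a)
  "detorgal" → prefix "de" already present; 6 new (t, o, r, g, a, l)
  "fenbelvipa" → prefix "fenbel" already present; 4 new (v, i, p, a)
  "delin" → prefix "de" already present; 3 new (l, i, n)
  "sar" → 3 new (s, a, r)
  "fenbelven" → prefix "fenbelv" already present; 2 new (e, n)
  "luvitaso" → prefix "lu" already present; 6 new (v, i, t, a, s, o)
  "kavenvi" → 7 new (k, a, v, e, n, v, i)
  "depa" → prefix "de" already present; 2 new (p, a)
  "fenbelro" → prefix "fenbel" already present; 2 new (r, o)
  "milu" → 4 new (m, i, l, u)
  "luvilutor" → prefix "luvi" already present; 5 new (l, u, t, o, r)
Total nodes = 8 + 5 + 6 + 9 + 7 + 6 + 4 + 3 + 3 + 2 + 6 + 7 + 2 + 2 + 4 + 5 = 79

79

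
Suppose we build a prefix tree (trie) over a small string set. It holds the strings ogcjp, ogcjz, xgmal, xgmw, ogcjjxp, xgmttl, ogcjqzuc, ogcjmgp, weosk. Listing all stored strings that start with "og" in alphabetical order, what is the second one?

ogcjmgp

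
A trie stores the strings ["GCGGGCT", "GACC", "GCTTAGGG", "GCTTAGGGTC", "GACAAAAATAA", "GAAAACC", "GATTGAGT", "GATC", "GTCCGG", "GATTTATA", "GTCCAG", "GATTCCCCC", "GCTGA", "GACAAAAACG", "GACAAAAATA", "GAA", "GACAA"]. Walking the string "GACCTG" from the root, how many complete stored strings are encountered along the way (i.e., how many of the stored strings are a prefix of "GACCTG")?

1

Check each prefix of "GACCTG" against the stored set — each match is an end-marker on the path.
Prefixes of the query that are stored words: "GACC"
Count: 1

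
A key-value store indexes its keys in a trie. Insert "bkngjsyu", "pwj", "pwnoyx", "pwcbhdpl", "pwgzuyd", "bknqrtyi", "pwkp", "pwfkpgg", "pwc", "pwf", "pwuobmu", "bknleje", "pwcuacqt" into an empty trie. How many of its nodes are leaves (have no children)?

Leaves are exactly the stored words that no other stored word extends.
Those words: "bkngjsyu", "bknleje", "bknqrtyi", "pwcbhdpl", "pwcuacqt", "pwfkpgg", "pwgzuyd", "pwj", "pwkp", "pwnoyx", "pwuobmu"
Leaf count: 11

11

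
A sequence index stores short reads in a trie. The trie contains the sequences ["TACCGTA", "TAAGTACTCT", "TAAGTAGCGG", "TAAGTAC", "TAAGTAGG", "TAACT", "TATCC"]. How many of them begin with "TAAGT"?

4

Walk to "TAAGT"; the words in its subtree are exactly those with that prefix.
Words under "TAAGT": TAAGTAC, TAAGTACTCT, TAAGTAGCGG, TAAGTAGG
Count: 4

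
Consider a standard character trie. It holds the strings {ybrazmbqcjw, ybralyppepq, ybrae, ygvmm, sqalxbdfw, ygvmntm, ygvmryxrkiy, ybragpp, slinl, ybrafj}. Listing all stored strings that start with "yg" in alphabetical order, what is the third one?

DFS of the "yg" subtree visits, in order: "ygvmm", "ygvmntm", "ygvmryxrkiy"
The 3rd is ygvmryxrkiy.

ygvmryxrkiy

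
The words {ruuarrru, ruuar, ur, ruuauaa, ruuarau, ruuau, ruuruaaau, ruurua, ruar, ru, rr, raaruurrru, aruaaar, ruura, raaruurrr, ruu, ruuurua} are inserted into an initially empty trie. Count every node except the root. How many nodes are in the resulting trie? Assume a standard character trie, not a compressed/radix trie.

45

Count nodes per top-level branch (shared prefixes stored once):
  'a'-branch (aruaaar): 7 nodes
  'r'-branch (raaruurrr, raaruurrru, rr, ru, ruar, ruu, ruuar, ruuarau, ruuarrru, ruuau, ruuauaa, ruura, ruurua, ruuruaaau, ruuurua): 36 nodes
  'u'-branch (ur): 2 nodes
Sum: 45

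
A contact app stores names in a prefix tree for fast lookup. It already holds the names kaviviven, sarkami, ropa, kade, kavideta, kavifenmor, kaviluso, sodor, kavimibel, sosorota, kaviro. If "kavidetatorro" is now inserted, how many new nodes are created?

5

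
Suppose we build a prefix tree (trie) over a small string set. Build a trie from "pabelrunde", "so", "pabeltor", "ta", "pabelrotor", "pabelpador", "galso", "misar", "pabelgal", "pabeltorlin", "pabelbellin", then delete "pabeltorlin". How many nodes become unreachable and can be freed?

A node on "pabeltorlin"'s path can go only if nothing else ends at it or branches off below it.
The suffix "lin" (3 nodes) is used only by "pabeltorlin"; "pabeltor" is itself a stored word, so pruning stops there.
Nodes removed: 3

3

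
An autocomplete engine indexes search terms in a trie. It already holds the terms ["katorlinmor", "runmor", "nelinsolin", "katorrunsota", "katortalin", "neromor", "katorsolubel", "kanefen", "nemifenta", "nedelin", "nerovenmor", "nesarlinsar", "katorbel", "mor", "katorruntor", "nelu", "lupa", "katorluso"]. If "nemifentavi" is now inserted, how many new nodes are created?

"nemifenta" is already a path in the trie; the remaining "vi" must be added.
So 11 − 9 = 2 new nodes.

2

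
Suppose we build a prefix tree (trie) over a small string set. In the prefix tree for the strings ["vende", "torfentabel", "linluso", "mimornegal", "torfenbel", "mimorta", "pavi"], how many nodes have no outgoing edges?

A leaf is a node with no children — equivalently, the end of a word that is not a proper prefix of any other stored word.
Those words: "linluso", "mimornegal", "mimorta", "pavi", "torfenbel", "torfentabel", "vende"
Leaf count: 7

7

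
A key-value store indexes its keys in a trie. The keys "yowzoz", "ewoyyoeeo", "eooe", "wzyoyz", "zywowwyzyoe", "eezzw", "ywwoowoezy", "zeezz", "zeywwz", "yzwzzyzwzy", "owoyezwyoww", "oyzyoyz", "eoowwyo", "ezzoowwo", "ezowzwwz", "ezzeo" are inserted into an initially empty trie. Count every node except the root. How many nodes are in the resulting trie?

101

Count nodes per top-level branch (shared prefixes stored once):
  'e'-branch (eezzw, eooe, eoowwyo, ewoyyoeeo, ezowzwwz, ezzeo, ezzoowwo): 35 nodes
  'o'-branch (owoyezwyoww, oyzyoyz): 17 nodes
  'w'-branch (wzyoyz): 6 nodes
  'y'-branch (yowzoz, ywwoowoezy, yzwzzyzwzy): 24 nodes
  'z'-branch (zeezz, zeywwz, zywowwyzyoe): 19 nodes
Sum: 101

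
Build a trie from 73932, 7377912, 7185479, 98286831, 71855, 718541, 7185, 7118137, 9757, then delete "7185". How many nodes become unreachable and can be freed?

A node on "7185"'s path can go only if nothing else ends at it or branches off below it.
Every node on "7185" is still needed (e.g. by "7185479"), so nothing is freed.
Nodes removed: 0

0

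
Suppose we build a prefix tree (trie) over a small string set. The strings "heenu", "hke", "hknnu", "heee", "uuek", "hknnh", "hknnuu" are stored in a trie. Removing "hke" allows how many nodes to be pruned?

1

A node on "hke"'s path can go only if nothing else ends at it or branches off below it.
The suffix "e" (1 node) is used only by "hke"; the node for "hk" still has the child "n", so pruning stops there.
Nodes removed: 1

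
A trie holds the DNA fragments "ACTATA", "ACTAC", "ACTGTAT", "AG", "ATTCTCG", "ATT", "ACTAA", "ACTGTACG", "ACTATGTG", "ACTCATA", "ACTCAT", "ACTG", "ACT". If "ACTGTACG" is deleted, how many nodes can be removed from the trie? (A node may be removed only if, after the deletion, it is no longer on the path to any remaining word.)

2

After clearing the end-marker at "ACTGTACG", prune upward until reaching a node still needed by another word.
The suffix "CG" (2 nodes) is used only by "ACTGTACG"; the node for "ACTGTA" still has the child "T", so pruning stops there.
Nodes removed: 2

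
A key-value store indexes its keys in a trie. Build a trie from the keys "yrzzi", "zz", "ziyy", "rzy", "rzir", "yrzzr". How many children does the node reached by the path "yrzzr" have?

0

Follow the path "yrzzr" to its node, then look at its outgoing edges.
No stored string extends past "yrzzr".
That node has 0 child edges.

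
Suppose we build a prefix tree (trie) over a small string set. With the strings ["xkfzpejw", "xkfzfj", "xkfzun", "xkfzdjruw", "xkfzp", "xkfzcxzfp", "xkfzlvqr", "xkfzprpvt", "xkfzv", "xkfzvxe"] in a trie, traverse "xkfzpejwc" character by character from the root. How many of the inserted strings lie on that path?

2

Walk "xkfzpejwc" from the root; an end-of-word marker is hit whenever a stored word is a prefix of "xkfzpejwc".
Prefixes of the query that are stored words: "xkfzp", "xkfzpejw"
Count: 2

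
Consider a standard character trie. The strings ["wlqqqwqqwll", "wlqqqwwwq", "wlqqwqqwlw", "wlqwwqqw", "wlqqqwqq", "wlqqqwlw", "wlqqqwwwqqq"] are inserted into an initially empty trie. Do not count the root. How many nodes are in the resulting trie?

Insert word by word; a character creates a node only if that edge doesn't already exist:
  "wlqqqwqqwll" → 11 new (w, l, q, q, q, w, q, q, w, l, l)
  "wlqqqwwwq" → prefix "wlqqqw" already present; 3 new (w, w, q)
  "wlqqwqqwlw" → prefix "wlqq" already present; 6 new (w, q, q, w, l, w)
  "wlqwwqqw" → prefix "wlq" already present; 5 new (w, w, q, q, w)
  "wlqqqwqq" → prefix "wlqqqwqq" already present; 0 new (none)
  "wlqqqwlw" → prefix "wlqqqw" already present; 2 new (l, w)
  "wlqqqwwwqqq" → prefix "wlqqqwwwq" already present; 2 new (q, q)
Total nodes = 11 + 3 + 6 + 5 + 0 + 2 + 2 = 29

29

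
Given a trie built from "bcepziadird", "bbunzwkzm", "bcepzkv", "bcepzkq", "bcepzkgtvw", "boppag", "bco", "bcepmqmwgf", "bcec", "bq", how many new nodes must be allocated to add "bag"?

"b" is already a path in the trie; the remaining "ag" must be added.
New nodes needed: |"bag"| − 1 = 3 − 1 = 2.

2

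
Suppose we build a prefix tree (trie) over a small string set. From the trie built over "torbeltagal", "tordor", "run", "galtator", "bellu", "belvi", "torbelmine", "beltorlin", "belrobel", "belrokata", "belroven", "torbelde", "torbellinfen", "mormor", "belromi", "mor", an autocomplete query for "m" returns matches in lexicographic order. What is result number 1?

Filter for "m…" and sort: "mor", "mormor"
Position 1: mor

mor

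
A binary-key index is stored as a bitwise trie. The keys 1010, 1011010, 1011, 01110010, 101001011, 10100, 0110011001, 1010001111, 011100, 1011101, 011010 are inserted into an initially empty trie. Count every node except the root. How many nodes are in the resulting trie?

Count nodes per top-level branch (shared prefixes stored once):
  '0'-branch (0110011001, 011010, 011100, 01110010): 17 nodes
  '1'-branch (1010, 10100, 1010001111, 101001011, 1011, 1011010, 1011101): 21 nodes
Sum: 38

38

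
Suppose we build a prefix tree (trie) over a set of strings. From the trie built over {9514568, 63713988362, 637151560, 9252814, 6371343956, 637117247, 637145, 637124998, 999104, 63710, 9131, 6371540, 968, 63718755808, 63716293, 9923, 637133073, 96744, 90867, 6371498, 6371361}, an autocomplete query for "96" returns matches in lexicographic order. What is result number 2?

968

DFS of the "96" subtree visits, in order: "96744", "968"
The 2nd is 968.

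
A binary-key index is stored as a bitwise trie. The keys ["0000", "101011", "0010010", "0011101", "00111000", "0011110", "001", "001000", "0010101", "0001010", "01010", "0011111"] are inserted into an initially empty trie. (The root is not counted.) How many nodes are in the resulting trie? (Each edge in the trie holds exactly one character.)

For each word, the new-node count is its length minus the longest prefix already in the trie:
  "0000" → 4 new (0, 0, 0, 0)
  "101011" → 6 new (1, 0, 1, 0, 1, 1)
  "0010010" → prefix "00" already present; 5 new (1, 0, 0, 1, 0)
  "0011101" → prefix "001" already present; 4 new (1, 1, 0, 1)
  "00111000" → prefix "001110" already present; 2 new (0, 0)
  "0011110" → prefix "00111" already present; 2 new (1, 0)
  "001" → prefix "001" already present; 0 new (none)
  "001000" → prefix "00100" already present; 1 new (0)
  "0010101" → prefix "0010" already present; 3 new (1, 0, 1)
  "0001010" → prefix "000" already present; 4 new (1, 0, 1, 0)
  "01010" → prefix "0" already present; 4 new (1, 0, 1, 0)
  "0011111" → prefix "001111" already present; 1 new (1)
Total nodes = 4 + 6 + 5 + 4 + 2 + 2 + 0 + 1 + 3 + 4 + 4 + 1 = 36

36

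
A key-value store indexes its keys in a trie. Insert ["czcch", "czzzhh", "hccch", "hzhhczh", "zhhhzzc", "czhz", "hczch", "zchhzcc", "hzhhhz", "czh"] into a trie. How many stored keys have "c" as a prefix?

4

Walk to "c"; the words in its subtree are exactly those with that prefix.
Words under "c": czcch, czh, czhz, czzzhh
Count: 4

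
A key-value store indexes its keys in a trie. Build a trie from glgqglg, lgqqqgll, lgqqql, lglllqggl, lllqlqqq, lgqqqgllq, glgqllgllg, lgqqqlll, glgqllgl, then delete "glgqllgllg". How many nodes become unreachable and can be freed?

A node on "glgqllgllg"'s path can go only if nothing else ends at it or branches off below it.
The suffix "lg" (2 nodes) is used only by "glgqllgllg"; "glgqllgl" is itself a stored word, so pruning stops there.
Nodes removed: 2

2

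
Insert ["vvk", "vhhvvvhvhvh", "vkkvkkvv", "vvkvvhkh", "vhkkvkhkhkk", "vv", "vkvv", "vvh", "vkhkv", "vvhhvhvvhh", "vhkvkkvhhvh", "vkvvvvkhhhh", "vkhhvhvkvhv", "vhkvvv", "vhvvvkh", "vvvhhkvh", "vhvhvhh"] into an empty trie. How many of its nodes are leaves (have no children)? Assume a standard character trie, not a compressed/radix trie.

13

A leaf is a node with no children — equivalently, the end of a word that is not a proper prefix of any other stored word.
Those words: "vhhvvvhvhvh", "vhkkvkhkhkk", "vhkvkkvhhvh", "vhkvvv", "vhvhvhh", "vhvvvkh", "vkhhvhvkvhv", "vkhkv", "vkkvkkvv", "vkvvvvkhhhh", "vvhhvhvvhh", "vvkvvhkh", "vvvhhkvh"
Leaf count: 13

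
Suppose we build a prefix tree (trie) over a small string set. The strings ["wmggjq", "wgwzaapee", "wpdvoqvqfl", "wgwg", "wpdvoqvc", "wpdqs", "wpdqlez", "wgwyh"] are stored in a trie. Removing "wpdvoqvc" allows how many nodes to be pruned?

A node on "wpdvoqvc"'s path can go only if nothing else ends at it or branches off below it.
The suffix "c" (1 node) is used only by "wpdvoqvc"; the node for "wpdvoqv" still has the child "q", so pruning stops there.
Nodes removed: 1

1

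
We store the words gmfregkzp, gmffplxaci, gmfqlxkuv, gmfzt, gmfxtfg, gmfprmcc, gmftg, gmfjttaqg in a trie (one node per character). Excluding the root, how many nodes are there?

41

For each word, the new-node count is its length minus the longest prefix already in the trie:
  "gmfregkzp" → 9 new (g, m, f, r, e, g, k, z, p)
  "gmffplxaci" → prefix "gmf" already present; 7 new (f, p, l, x, a, c, i)
  "gmfqlxkuv" → prefix "gmf" already present; 6 new (q, l, x, k, u, v)
  "gmfzt" → prefix "gmf" already present; 2 new (z, t)
  "gmfxtfg" → prefix "gmf" already present; 4 new (x, t, f, g)
  "gmfprmcc" → prefix "gmf" already present; 5 new (p, r, m, c, c)
  "gmftg" → prefix "gmf" already present; 2 new (t, g)
  "gmfjttaqg" → prefix "gmf" already present; 6 new (j, t, t, a, q, g)
Total nodes = 9 + 7 + 6 + 2 + 4 + 5 + 2 + 6 = 41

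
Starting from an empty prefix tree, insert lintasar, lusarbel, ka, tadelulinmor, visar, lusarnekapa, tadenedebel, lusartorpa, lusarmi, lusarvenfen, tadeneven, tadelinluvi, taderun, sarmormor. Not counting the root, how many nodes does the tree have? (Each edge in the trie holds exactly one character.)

Count nodes per top-level branch (shared prefixes stored once):
  'k'-branch (ka): 2 nodes
  'l'-branch (lintasar, lusarbel, lusarmi, lusarnekapa, lusartorpa, lusarvenfen): 34 nodes
  's'-branch (sarmormor): 9 nodes
  't'-branch (tadelinluvi, tadelulinmor, tadenedebel, tadeneven, taderun): 31 nodes
  'v'-branch (visar): 5 nodes
Sum: 81

81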